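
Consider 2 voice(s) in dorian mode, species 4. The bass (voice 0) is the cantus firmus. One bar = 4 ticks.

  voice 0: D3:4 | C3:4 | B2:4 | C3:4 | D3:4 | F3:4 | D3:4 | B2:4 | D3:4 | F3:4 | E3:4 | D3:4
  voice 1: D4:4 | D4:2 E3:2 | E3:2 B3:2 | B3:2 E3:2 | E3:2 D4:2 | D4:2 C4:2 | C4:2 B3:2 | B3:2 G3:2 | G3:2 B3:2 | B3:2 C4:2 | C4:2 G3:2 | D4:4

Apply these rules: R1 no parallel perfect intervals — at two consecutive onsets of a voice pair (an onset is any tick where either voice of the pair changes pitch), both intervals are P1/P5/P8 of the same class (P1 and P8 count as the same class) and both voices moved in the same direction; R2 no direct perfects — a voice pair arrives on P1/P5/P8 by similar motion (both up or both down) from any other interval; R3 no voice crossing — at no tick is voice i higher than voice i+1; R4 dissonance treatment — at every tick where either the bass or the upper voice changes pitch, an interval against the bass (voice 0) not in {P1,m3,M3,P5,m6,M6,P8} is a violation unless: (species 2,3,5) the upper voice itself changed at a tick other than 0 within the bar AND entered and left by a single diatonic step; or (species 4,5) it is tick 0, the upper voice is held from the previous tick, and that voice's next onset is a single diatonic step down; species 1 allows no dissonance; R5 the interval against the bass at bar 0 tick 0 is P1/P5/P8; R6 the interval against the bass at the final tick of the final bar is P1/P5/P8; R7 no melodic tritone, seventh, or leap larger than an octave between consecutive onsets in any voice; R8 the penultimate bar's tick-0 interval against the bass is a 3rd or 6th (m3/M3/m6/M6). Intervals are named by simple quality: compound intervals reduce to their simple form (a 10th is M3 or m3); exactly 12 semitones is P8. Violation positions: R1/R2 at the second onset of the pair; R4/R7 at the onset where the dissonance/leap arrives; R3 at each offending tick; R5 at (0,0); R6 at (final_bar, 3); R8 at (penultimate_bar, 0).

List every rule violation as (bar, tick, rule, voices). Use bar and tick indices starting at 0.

(1, 0, R4, (0, 1))
(1, 2, R7, (1,))
(2, 0, R4, (0, 1))
(3, 0, R4, (0, 1))
(4, 0, R4, (0, 1))
(4, 2, R7, (1,))
(8, 0, R4, (0, 1))
(9, 0, R4, (0, 1))

bar 0: v0=D3 v1=D4 downbeat P8
bar 1: v0=C3 v1=D4 downbeat M2
bar 2: v0=B2 v1=E3 downbeat P4
bar 3: v0=C3 v1=B3 downbeat M7
bar 4: v0=D3 v1=E3 downbeat M2
bar 5: v0=F3 v1=D4 downbeat M6
bar 6: v0=D3 v1=C4 downbeat m7
bar 7: v0=B2 v1=B3 downbeat P8
bar 8: v0=D3 v1=G3 downbeat P4
bar 9: v0=F3 v1=B3 downbeat TT
bar 10: v0=E3 v1=C4 downbeat m6
bar 11: v0=D3 v1=D4 downbeat P8
  -> R4 @ bar 1 tick 0 v(0, 1): C3/D4 M2 untreated
  -> R7 @ bar 1 tick 2 v(1,): D4->E3 leap 10st
  -> R4 @ bar 2 tick 0 v(0, 1): B2/E3 P4 untreated
  -> R4 @ bar 3 tick 0 v(0, 1): C3/B3 M7 untreated
  -> R4 @ bar 4 tick 0 v(0, 1): D3/E3 M2 untreated
  -> R7 @ bar 4 tick 2 v(1,): E3->D4 leap 10st
  -> R4 @ bar 8 tick 0 v(0, 1): D3/G3 P4 untreated
  -> R4 @ bar 9 tick 0 v(0, 1): F3/B3 TT untreated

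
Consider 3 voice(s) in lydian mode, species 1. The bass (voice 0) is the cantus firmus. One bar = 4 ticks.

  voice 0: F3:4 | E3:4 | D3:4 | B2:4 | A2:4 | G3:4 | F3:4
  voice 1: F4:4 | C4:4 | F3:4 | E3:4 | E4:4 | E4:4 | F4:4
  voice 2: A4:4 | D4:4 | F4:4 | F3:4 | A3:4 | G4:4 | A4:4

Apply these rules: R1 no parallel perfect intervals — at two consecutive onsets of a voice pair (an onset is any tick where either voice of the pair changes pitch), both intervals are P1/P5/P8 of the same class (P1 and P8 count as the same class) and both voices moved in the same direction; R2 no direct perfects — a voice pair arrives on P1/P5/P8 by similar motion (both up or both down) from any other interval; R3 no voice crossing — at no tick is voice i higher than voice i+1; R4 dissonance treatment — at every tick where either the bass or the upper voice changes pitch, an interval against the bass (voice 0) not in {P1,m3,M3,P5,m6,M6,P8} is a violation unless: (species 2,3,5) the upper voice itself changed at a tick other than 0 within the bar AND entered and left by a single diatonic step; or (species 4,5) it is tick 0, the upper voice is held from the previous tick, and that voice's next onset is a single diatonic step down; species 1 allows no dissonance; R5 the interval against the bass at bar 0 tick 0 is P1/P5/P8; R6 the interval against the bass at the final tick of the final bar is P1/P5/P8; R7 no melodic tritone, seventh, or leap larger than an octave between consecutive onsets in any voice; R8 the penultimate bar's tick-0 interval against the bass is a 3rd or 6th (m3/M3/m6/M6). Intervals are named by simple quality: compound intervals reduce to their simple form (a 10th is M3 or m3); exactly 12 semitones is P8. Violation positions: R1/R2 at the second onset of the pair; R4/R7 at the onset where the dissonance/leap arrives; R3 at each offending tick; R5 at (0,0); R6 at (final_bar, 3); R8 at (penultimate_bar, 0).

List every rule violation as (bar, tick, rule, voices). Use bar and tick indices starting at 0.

(0, 0, R5, (0, 2))
(1, 0, R4, (0, 2))
(3, 0, R4, (0, 1))
(3, 0, R4, (0, 2))
(4, 0, R2, (1, 2))
(4, 0, R3, (1, 2))
(4, 1, R3, (1, 2))
(4, 2, R3, (1, 2))
(4, 3, R3, (1, 2))
(5, 0, R1, (0, 2))
(5, 0, R7, (0,))
(5, 0, R7, (2,))
(5, 0, R8, (0, 2))
(6, 3, R6, (0, 2))

bar 0: v0=F3 v1=F4 v2=A4 downbeat M3
bar 1: v0=E3 v1=C4 v2=D4 downbeat m7
bar 2: v0=D3 v1=F3 v2=F4 downbeat m3
bar 3: v0=B2 v1=E3 v2=F3 downbeat TT
bar 4: v0=A2 v1=E4 v2=A3 downbeat P8
bar 5: v0=G3 v1=E4 v2=G4 downbeat P8
bar 6: v0=F3 v1=F4 v2=A4 downbeat M3
  -> R5 @ bar 0 tick 0 v(0, 2): opens on M3
  -> R4 @ bar 1 tick 0 v(0, 2): E3/D4 m7 untreated
  -> R4 @ bar 3 tick 0 v(0, 1): B2/E3 P4 untreated
  -> R4 @ bar 3 tick 0 v(0, 2): B2/F3 TT untreated
  -> R2 @ bar 4 tick 0 v(1, 2): E3/F3 m2 -> E4/A3 P5 similar
  -> R3 @ bar 4 tick 0 v(1, 2): E4 above A3
  -> R3 @ bar 4 tick 1 v(1, 2): E4 above A3
  -> R3 @ bar 4 tick 2 v(1, 2): E4 above A3
  -> R3 @ bar 4 tick 3 v(1, 2): E4 above A3
  -> R1 @ bar 5 tick 0 v(0, 2): A2/A3 P8 -> G3/G4 P8 similar
  -> R7 @ bar 5 tick 0 v(0,): A2->G3 leap 10st
  -> R7 @ bar 5 tick 0 v(2,): A3->G4 leap 10st
  -> R8 @ bar 5 tick 0 v(0, 2): penult P8 not 3rd/6th
  -> R6 @ bar 6 tick 3 v(0, 2): closes on M3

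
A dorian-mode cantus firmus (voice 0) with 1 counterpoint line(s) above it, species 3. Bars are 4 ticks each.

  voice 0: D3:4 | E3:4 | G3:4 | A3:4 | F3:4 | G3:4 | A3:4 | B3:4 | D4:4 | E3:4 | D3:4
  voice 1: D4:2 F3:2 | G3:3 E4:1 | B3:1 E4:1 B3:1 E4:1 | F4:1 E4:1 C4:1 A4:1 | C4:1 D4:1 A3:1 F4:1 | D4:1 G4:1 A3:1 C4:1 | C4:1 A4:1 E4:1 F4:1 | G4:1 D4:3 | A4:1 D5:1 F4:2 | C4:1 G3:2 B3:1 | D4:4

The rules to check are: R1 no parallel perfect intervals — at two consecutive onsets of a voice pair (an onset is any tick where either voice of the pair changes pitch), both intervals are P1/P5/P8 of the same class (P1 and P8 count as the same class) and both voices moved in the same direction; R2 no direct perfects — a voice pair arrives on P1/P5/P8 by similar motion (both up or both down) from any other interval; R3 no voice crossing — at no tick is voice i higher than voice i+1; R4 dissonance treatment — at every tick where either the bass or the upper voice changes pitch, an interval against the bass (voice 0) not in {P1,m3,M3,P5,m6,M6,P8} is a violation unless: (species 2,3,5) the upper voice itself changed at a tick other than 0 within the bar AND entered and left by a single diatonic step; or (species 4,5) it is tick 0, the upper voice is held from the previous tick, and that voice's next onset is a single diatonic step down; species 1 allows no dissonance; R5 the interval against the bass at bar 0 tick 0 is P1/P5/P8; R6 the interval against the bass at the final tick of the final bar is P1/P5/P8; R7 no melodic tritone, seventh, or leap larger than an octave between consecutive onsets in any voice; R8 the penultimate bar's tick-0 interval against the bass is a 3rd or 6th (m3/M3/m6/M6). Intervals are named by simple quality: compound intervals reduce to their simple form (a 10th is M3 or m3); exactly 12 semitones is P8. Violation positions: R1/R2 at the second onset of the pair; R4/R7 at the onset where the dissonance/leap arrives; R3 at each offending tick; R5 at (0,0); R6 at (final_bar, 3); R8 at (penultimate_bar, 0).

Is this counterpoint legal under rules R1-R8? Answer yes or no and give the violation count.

No (6 violations)

bar 0: v0=D3 v1=D4 (P8)
bar 1: v0=E3 v1=G3 (m3)
bar 2: v0=G3 v1=B3 (M3)
bar 3: v0=A3 v1=F4 (m6)
bar 4: v0=F3 v1=C4 (P5)
bar 5: v0=G3 v1=D4 (P5)
bar 6: v0=A3 v1=C4 (m3)
bar 7: v0=B3 v1=G4 (m6)
bar 8: v0=D4 v1=A4 (P5)
bar 9: v0=E3 v1=C4 (m6)
bar 10: v0=D3 v1=D4 (P8)
  R2 @ bar4.0: A3/A4 P8 -> F3/C4 P5 similar
  R4 @ bar5.2: G3/A3 M2 untreated
  R7 @ bar5.2: G4->A3 leap 10st
  R4 @ bar5.3: G3/C4 P4 untreated
  R2 @ bar8.0: B3/D4 m3 -> D4/A4 P5 similar
  R7 @ bar9.0: D4->E3 leap 10st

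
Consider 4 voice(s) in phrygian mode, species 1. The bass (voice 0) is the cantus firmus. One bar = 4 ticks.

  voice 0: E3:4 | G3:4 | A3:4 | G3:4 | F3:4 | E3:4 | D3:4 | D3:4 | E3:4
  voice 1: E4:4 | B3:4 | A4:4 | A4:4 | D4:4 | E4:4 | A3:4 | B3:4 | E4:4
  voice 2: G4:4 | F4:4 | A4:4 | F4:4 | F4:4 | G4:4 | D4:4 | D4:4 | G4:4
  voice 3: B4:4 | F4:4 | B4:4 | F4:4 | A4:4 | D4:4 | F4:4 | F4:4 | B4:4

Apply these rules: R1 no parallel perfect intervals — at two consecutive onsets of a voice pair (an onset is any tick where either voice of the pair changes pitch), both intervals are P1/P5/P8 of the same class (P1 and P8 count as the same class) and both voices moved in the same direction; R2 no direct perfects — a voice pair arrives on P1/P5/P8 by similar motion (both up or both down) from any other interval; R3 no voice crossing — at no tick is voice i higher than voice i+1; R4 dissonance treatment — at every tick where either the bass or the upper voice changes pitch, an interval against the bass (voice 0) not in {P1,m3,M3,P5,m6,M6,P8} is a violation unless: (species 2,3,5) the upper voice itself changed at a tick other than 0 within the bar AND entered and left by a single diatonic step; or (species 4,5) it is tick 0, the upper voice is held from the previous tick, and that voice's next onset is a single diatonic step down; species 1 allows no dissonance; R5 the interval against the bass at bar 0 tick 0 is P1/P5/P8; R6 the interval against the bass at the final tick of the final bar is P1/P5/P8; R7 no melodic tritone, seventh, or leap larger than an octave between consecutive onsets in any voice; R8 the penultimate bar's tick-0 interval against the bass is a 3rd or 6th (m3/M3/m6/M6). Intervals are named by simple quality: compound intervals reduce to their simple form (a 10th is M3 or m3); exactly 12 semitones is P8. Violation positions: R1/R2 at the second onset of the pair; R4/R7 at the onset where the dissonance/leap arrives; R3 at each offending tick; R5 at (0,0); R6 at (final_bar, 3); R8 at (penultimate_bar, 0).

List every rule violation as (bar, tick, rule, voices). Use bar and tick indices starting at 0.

bar 0: v0=E3 v1=E4 v2=G4 v3=B4 downbeat P5
bar 1: v0=G3 v1=B3 v2=F4 v3=F4 downbeat m7
bar 2: v0=A3 v1=A4 v2=A4 v3=B4 downbeat M2
bar 3: v0=G3 v1=A4 v2=F4 v3=F4 downbeat m7
bar 4: v0=F3 v1=D4 v2=F4 v3=A4 downbeat M3
bar 5: v0=E3 v1=E4 v2=G4 v3=D4 downbeat m7
bar 6: v0=D3 v1=A3 v2=D4 v3=F4 downbeat m3
bar 7: v0=D3 v1=B3 v2=D4 v3=F4 downbeat m3
bar 8: v0=E3 v1=E4 v2=G4 v3=B4 downbeat P5
  -> R5 @ bar 0 tick 0 v(0, 2): opens on m3
  -> R2 @ bar 1 tick 0 v(2, 3): G4/B4 M3 -> F4/F4 P1 similar
  -> R4 @ bar 1 tick 0 v(0, 2): G3/F4 m7 untreated
  -> R4 @ bar 1 tick 0 v(0, 3): G3/F4 m7 untreated
  -> R7 @ bar 1 tick 0 v(3,): B4->F4 leap 6st
  -> R2 @ bar 2 tick 0 v(0, 1): G3/B3 M3 -> A3/A4 P8 similar
  -> R2 @ bar 2 tick 0 v(0, 2): G3/F4 m7 -> A3/A4 P8 similar
  -> R2 @ bar 2 tick 0 v(1, 2): B3/F4 TT -> A4/A4 P1 similar
  -> R4 @ bar 2 tick 0 v(0, 3): A3/B4 M2 untreated
  -> R7 @ bar 2 tick 0 v(1,): B3->A4 leap 10st
  -> R7 @ bar 2 tick 0 v(3,): F4->B4 leap 6st
  -> R2 @ bar 3 tick 0 v(2, 3): A4/B4 M2 -> F4/F4 P1 similar
  -> R3 @ bar 3 tick 0 v(1, 2): A4 above F4
  -> R4 @ bar 3 tick 0 v(0, 1): G3/A4 M2 untreated
  -> R4 @ bar 3 tick 0 v(0, 2): G3/F4 m7 untreated
  -> R4 @ bar 3 tick 0 v(0, 3): G3/F4 m7 untreated
  -> R7 @ bar 3 tick 0 v(3,): B4->F4 leap 6st
  -> R3 @ bar 3 tick 1 v(1, 2): A4 above F4
  -> R3 @ bar 3 tick 2 v(1, 2): A4 above F4
  -> R3 @ bar 3 tick 3 v(1, 2): A4 above F4
  -> R3 @ bar 5 tick 0 v(2, 3): G4 above D4
  -> R4 @ bar 5 tick 0 v(0, 3): E3/D4 m7 untreated
  -> R3 @ bar 5 tick 1 v(2, 3): G4 above D4
  -> R3 @ bar 5 tick 2 v(2, 3): G4 above D4
  -> R3 @ bar 5 tick 3 v(2, 3): G4 above D4
  -> R2 @ bar 6 tick 0 v(0, 1): E3/E4 P8 -> D3/A3 P5 similar
  -> R2 @ bar 6 tick 0 v(0, 2): E3/G4 m3 -> D3/D4 P8 similar
  -> R8 @ bar 7 tick 0 v(0, 2): penult P8 not 3rd/6th
  -> R2 @ bar 8 tick 0 v(0, 1): D3/B3 M6 -> E3/E4 P8 similar
  -> R2 @ bar 8 tick 0 v(0, 3): D3/F4 m3 -> E3/B4 P5 similar
  -> R2 @ bar 8 tick 0 v(1, 3): B3/F4 TT -> E4/B4 P5 similar
  -> R7 @ bar 8 tick 0 v(3,): F4->B4 leap 6st
  -> R6 @ bar 8 tick 3 v(0, 2): closes on m3

(0, 0, R5, (0, 2))
(1, 0, R2, (2, 3))
(1, 0, R4, (0, 2))
(1, 0, R4, (0, 3))
(1, 0, R7, (3,))
(2, 0, R2, (0, 1))
(2, 0, R2, (0, 2))
(2, 0, R2, (1, 2))
(2, 0, R4, (0, 3))
(2, 0, R7, (1,))
(2, 0, R7, (3,))
(3, 0, R2, (2, 3))
(3, 0, R3, (1, 2))
(3, 0, R4, (0, 1))
(3, 0, R4, (0, 2))
(3, 0, R4, (0, 3))
(3, 0, R7, (3,))
(3, 1, R3, (1, 2))
(3, 2, R3, (1, 2))
(3, 3, R3, (1, 2))
(5, 0, R3, (2, 3))
(5, 0, R4, (0, 3))
(5, 1, R3, (2, 3))
(5, 2, R3, (2, 3))
(5, 3, R3, (2, 3))
(6, 0, R2, (0, 1))
(6, 0, R2, (0, 2))
(7, 0, R8, (0, 2))
(8, 0, R2, (0, 1))
(8, 0, R2, (0, 3))
(8, 0, R2, (1, 3))
(8, 0, R7, (3,))
(8, 3, R6, (0, 2))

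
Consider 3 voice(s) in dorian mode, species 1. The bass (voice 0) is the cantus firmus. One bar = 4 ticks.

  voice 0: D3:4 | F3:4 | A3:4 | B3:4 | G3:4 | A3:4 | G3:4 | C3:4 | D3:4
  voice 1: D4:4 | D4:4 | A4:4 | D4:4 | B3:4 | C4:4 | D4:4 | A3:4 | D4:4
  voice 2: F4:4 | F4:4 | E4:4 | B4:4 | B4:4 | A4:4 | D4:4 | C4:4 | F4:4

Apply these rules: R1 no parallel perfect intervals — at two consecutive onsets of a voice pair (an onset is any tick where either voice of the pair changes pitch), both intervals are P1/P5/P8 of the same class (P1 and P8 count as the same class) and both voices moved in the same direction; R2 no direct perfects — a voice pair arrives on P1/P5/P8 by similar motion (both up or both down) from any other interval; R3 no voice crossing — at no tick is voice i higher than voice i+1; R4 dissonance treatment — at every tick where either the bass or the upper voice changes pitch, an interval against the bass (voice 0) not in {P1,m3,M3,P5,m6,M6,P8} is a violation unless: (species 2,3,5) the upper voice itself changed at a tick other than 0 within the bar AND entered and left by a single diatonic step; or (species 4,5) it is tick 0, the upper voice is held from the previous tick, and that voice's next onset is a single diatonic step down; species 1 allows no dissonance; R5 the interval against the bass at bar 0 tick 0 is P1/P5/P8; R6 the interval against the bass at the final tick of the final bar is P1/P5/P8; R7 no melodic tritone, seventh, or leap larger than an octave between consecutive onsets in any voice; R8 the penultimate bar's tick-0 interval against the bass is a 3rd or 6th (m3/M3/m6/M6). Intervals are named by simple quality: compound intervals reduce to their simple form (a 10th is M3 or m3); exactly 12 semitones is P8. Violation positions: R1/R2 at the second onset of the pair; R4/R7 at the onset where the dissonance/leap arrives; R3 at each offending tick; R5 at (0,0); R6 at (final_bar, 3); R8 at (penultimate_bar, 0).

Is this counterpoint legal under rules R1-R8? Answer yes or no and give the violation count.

No (12 violations)

bar 0: v0=D3 v1=D4 v2=F4 (m3)
bar 1: v0=F3 v1=D4 v2=F4 (P8)
bar 2: v0=A3 v1=A4 v2=E4 (P5)
bar 3: v0=B3 v1=D4 v2=B4 (P8)
bar 4: v0=G3 v1=B3 v2=B4 (M3)
bar 5: v0=A3 v1=C4 v2=A4 (P8)
bar 6: v0=G3 v1=D4 v2=D4 (P5)
bar 7: v0=C3 v1=A3 v2=C4 (P8)
bar 8: v0=D3 v1=D4 v2=F4 (m3)
  R5 @ bar0.0: opens on m3
  R2 @ bar2.0: F3/D4 M6 -> A3/A4 P8 similar
  R3 @ bar2.0: A4 above E4
  R3 @ bar2.1: A4 above E4
  R3 @ bar2.2: A4 above E4
  R3 @ bar2.3: A4 above E4
  R2 @ bar3.0: A3/E4 P5 -> B3/B4 P8 similar
  R2 @ bar6.0: A3/A4 P8 -> G3/D4 P5 similar
  R2 @ bar7.0: G3/D4 P5 -> C3/C4 P8 similar
  R8 @ bar7.0: penult P8 not 3rd/6th
  R2 @ bar8.0: C3/A3 M6 -> D3/D4 P8 similar
  R6 @ bar8.3: closes on m3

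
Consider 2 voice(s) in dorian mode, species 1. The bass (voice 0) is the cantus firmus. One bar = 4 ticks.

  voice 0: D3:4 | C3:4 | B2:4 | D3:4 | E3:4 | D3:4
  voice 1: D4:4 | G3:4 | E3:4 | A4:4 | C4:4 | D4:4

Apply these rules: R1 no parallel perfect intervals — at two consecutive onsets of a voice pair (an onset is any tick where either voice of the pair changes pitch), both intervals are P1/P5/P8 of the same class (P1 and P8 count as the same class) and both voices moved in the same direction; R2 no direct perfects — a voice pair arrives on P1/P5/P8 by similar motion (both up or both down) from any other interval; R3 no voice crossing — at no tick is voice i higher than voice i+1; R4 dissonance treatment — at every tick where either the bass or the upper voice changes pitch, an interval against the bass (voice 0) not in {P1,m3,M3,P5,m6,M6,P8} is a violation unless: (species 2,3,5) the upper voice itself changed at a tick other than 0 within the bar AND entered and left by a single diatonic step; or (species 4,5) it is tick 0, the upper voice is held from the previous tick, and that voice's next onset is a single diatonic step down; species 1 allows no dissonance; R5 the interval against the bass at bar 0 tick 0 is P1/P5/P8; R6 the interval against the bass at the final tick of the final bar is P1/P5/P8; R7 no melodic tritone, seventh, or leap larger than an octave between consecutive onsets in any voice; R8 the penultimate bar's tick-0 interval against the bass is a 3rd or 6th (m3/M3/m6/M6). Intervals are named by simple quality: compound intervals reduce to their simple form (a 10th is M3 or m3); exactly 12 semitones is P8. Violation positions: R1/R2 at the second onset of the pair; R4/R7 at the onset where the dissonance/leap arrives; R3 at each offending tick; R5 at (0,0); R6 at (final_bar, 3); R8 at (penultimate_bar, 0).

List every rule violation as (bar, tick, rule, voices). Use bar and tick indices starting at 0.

(1, 0, R2, (0, 1))
(2, 0, R4, (0, 1))
(3, 0, R2, (0, 1))
(3, 0, R7, (1,))

bar 0: v0=D3 v1=D4 downbeat P8
bar 1: v0=C3 v1=G3 downbeat P5
bar 2: v0=B2 v1=E3 downbeat P4
bar 3: v0=D3 v1=A4 downbeat P5
bar 4: v0=E3 v1=C4 downbeat m6
bar 5: v0=D3 v1=D4 downbeat P8
  -> R2 @ bar 1 tick 0 v(0, 1): D3/D4 P8 -> C3/G3 P5 similar
  -> R4 @ bar 2 tick 0 v(0, 1): B2/E3 P4 untreated
  -> R2 @ bar 3 tick 0 v(0, 1): B2/E3 P4 -> D3/A4 P5 similar
  -> R7 @ bar 3 tick 0 v(1,): E3->A4 leap 17st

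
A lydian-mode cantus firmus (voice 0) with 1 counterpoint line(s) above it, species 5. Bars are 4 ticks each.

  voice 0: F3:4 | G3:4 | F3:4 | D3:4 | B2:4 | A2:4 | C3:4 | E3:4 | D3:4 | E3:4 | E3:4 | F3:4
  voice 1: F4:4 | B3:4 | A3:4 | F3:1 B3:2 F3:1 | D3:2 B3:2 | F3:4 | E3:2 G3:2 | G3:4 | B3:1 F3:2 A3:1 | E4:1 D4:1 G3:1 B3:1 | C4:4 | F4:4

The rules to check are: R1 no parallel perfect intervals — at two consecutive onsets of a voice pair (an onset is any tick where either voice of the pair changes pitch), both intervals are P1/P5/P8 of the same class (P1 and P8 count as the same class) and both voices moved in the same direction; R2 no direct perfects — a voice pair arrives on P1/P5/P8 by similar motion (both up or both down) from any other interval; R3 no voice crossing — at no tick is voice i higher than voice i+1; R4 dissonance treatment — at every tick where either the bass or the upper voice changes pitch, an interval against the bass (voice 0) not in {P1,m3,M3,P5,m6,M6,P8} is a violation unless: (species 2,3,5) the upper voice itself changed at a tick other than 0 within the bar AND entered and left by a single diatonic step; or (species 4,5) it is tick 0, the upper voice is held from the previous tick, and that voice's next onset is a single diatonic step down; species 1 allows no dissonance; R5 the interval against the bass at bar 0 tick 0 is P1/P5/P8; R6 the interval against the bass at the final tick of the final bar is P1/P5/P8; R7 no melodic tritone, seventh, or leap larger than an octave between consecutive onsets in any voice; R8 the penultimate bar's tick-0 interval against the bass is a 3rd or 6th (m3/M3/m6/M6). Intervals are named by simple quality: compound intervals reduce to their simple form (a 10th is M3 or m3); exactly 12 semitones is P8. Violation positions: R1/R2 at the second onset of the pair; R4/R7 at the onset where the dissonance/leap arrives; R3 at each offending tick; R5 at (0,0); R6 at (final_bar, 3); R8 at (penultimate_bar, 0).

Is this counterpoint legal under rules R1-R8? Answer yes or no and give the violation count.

No (8 violations)

bar 0: v0=F3 v1=F4 (P8)
bar 1: v0=G3 v1=B3 (M3)
bar 2: v0=F3 v1=A3 (M3)
bar 3: v0=D3 v1=F3 (m3)
bar 4: v0=B2 v1=D3 (m3)
bar 5: v0=A2 v1=F3 (m6)
bar 6: v0=C3 v1=E3 (M3)
bar 7: v0=E3 v1=G3 (m3)
bar 8: v0=D3 v1=B3 (M6)
bar 9: v0=E3 v1=E4 (P8)
bar 10: v0=E3 v1=C4 (m6)
bar 11: v0=F3 v1=F4 (P8)
  R7 @ bar1.0: F4->B3 leap 6st
  R7 @ bar3.1: F3->B3 leap 6st
  R7 @ bar3.3: B3->F3 leap 6st
  R7 @ bar5.0: B3->F3 leap 6st
  R7 @ bar8.1: B3->F3 leap 6st
  R2 @ bar9.0: D3/A3 P5 -> E3/E4 P8 similar
  R4 @ bar9.1: E3/D4 m7 untreated
  R2 @ bar11.0: E3/C4 m6 -> F3/F4 P8 similar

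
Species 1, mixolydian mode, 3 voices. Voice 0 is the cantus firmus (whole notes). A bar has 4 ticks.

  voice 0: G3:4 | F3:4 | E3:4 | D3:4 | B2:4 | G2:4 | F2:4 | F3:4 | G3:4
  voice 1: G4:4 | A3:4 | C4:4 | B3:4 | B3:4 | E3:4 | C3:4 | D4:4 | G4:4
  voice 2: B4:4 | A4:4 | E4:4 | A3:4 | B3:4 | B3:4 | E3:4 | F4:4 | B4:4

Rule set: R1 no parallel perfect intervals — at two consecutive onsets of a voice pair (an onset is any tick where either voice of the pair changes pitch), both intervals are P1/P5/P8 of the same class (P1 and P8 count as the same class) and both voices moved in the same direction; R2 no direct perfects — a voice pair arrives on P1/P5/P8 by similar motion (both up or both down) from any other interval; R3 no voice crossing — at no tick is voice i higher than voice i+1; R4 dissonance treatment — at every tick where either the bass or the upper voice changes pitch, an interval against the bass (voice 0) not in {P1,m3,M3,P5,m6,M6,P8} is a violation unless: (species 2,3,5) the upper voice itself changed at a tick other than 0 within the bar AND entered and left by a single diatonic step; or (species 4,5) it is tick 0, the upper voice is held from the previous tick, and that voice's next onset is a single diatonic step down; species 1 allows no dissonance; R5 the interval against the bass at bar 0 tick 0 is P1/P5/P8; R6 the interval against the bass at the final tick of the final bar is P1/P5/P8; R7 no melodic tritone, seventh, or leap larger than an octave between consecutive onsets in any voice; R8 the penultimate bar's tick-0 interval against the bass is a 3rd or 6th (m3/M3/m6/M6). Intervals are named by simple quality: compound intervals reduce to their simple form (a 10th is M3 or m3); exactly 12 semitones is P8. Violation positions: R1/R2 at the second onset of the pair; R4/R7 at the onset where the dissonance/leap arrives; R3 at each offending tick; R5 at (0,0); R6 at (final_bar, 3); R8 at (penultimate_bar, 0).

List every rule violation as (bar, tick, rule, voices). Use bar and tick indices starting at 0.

(0, 0, R5, (0, 2))
(1, 0, R2, (1, 2))
(1, 0, R7, (1,))
(2, 0, R2, (0, 2))
(3, 0, R2, (0, 2))
(3, 0, R3, (1, 2))
(3, 1, R3, (1, 2))
(3, 2, R3, (1, 2))
(3, 3, R3, (1, 2))
(6, 0, R2, (0, 1))
(6, 0, R4, (0, 2))
(7, 0, R2, (0, 2))
(7, 0, R7, (1,))
(7, 0, R7, (2,))
(7, 0, R8, (0, 2))
(8, 0, R2, (0, 1))
(8, 0, R7, (2,))
(8, 3, R6, (0, 2))

bar 0: v0=G3 v1=G4 v2=B4 downbeat M3
bar 1: v0=F3 v1=A3 v2=A4 downbeat M3
bar 2: v0=E3 v1=C4 v2=E4 downbeat P8
bar 3: v0=D3 v1=B3 v2=A3 downbeat P5
bar 4: v0=B2 v1=B3 v2=B3 downbeat P8
bar 5: v0=G2 v1=E3 v2=B3 downbeat M3
bar 6: v0=F2 v1=C3 v2=E3 downbeat M7
bar 7: v0=F3 v1=D4 v2=F4 downbeat P8
bar 8: v0=G3 v1=G4 v2=B4 downbeat M3
  -> R5 @ bar 0 tick 0 v(0, 2): opens on M3
  -> R2 @ bar 1 tick 0 v(1, 2): G4/B4 M3 -> A3/A4 P8 similar
  -> R7 @ bar 1 tick 0 v(1,): G4->A3 leap 10st
  -> R2 @ bar 2 tick 0 v(0, 2): F3/A4 M3 -> E3/E4 P8 similar
  -> R2 @ bar 3 tick 0 v(0, 2): E3/E4 P8 -> D3/A3 P5 similar
  -> R3 @ bar 3 tick 0 v(1, 2): B3 above A3
  -> R3 @ bar 3 tick 1 v(1, 2): B3 above A3
  -> R3 @ bar 3 tick 2 v(1, 2): B3 above A3
  -> R3 @ bar 3 tick 3 v(1, 2): B3 above A3
  -> R2 @ bar 6 tick 0 v(0, 1): G2/E3 M6 -> F2/C3 P5 similar
  -> R4 @ bar 6 tick 0 v(0, 2): F2/E3 M7 untreated
  -> R2 @ bar 7 tick 0 v(0, 2): F2/E3 M7 -> F3/F4 P8 similar
  -> R7 @ bar 7 tick 0 v(1,): C3->D4 leap 14st
  -> R7 @ bar 7 tick 0 v(2,): E3->F4 leap 13st
  -> R8 @ bar 7 tick 0 v(0, 2): penult P8 not 3rd/6th
  -> R2 @ bar 8 tick 0 v(0, 1): F3/D4 M6 -> G3/G4 P8 similar
  -> R7 @ bar 8 tick 0 v(2,): F4->B4 leap 6st
  -> R6 @ bar 8 tick 3 v(0, 2): closes on M3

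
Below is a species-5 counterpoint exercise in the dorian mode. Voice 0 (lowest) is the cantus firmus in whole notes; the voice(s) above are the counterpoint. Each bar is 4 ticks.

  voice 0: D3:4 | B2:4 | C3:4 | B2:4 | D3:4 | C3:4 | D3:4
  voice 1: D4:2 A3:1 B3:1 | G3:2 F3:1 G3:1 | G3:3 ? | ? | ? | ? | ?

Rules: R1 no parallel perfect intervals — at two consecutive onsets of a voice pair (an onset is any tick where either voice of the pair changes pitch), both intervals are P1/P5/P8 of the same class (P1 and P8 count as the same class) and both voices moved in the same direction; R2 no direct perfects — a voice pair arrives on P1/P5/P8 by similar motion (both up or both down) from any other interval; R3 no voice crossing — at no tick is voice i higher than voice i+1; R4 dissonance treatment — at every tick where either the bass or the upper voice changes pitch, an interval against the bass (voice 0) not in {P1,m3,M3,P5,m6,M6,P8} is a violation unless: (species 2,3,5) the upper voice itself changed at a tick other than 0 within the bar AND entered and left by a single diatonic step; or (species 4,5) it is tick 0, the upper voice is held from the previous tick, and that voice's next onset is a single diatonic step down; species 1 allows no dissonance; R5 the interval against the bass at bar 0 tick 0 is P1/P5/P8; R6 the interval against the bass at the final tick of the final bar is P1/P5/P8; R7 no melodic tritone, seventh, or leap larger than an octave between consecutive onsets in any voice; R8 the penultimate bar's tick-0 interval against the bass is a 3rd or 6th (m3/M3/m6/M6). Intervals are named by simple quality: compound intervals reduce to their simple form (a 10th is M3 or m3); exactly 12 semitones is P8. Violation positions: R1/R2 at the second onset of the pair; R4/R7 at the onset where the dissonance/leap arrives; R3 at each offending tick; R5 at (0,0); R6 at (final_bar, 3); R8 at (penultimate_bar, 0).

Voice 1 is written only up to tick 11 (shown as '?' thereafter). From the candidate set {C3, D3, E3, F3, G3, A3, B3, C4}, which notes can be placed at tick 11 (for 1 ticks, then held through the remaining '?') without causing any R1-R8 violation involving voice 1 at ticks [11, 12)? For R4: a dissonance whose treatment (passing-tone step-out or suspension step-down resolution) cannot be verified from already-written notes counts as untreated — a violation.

{A3, C3, C4, E3, G3}

C3: legal
D3: violates R4
E3: legal
F3: violates R4
G3: legal
A3: legal
B3: violates R4
C4: legal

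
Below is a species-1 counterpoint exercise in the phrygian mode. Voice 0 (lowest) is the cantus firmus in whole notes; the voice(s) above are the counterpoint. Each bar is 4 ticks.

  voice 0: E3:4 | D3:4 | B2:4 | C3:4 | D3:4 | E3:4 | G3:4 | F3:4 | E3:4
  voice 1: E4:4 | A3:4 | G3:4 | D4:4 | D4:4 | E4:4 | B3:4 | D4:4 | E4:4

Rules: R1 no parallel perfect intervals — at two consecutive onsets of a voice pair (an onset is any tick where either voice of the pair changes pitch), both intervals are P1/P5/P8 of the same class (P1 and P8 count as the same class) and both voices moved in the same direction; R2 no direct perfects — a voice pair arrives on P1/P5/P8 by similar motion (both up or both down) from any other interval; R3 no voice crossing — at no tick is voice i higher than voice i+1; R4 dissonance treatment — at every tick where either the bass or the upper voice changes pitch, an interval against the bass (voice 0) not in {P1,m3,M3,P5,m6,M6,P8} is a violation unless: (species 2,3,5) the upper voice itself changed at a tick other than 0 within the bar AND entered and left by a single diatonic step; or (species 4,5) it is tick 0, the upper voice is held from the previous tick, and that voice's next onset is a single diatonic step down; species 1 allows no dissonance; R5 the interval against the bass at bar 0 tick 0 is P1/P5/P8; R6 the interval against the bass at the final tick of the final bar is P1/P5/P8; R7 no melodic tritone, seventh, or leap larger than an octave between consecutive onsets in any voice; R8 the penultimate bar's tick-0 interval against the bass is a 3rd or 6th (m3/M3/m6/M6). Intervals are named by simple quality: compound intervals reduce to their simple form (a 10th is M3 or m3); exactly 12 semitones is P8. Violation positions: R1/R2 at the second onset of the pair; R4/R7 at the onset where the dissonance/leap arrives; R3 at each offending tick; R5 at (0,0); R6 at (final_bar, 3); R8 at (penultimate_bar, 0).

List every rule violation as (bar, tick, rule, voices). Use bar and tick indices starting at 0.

bar 0: v0=E3 v1=E4 downbeat P8
bar 1: v0=D3 v1=A3 downbeat P5
bar 2: v0=B2 v1=G3 downbeat m6
bar 3: v0=C3 v1=D4 downbeat M2
bar 4: v0=D3 v1=D4 downbeat P8
bar 5: v0=E3 v1=E4 downbeat P8
bar 6: v0=G3 v1=B3 downbeat M3
bar 7: v0=F3 v1=D4 downbeat M6
bar 8: v0=E3 v1=E4 downbeat P8
  -> R2 @ bar 1 tick 0 v(0, 1): E3/E4 P8 -> D3/A3 P5 similar
  -> R4 @ bar 3 tick 0 v(0, 1): C3/D4 M2 untreated
  -> R1 @ bar 5 tick 0 v(0, 1): D3/D4 P8 -> E3/E4 P8 similar

(1, 0, R2, (0, 1))
(3, 0, R4, (0, 1))
(5, 0, R1, (0, 1))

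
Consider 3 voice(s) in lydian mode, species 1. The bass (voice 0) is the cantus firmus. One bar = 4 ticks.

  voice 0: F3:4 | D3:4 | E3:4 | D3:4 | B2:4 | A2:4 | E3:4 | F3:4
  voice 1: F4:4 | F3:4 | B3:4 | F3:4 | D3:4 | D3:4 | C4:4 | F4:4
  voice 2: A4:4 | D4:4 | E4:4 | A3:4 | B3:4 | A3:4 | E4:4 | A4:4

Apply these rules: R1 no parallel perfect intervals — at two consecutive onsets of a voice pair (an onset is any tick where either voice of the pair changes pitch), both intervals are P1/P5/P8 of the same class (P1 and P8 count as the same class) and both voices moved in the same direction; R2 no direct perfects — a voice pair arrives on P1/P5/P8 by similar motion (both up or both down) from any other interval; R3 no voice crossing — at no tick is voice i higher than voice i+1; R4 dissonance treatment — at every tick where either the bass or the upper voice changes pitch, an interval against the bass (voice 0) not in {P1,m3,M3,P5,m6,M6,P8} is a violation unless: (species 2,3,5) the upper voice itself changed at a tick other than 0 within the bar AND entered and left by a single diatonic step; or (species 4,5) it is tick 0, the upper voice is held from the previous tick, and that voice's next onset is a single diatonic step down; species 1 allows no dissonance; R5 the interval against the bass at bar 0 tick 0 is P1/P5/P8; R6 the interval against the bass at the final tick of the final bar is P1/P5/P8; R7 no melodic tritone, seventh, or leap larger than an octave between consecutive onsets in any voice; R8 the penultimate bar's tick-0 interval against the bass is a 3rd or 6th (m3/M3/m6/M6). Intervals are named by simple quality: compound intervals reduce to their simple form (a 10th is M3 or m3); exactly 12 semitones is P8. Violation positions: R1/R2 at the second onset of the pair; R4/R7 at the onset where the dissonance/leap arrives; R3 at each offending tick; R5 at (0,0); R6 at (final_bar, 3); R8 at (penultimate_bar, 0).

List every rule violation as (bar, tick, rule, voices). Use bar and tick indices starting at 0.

(0, 0, R5, (0, 2))
(1, 0, R2, (0, 2))
(2, 0, R1, (0, 2))
(2, 0, R2, (0, 1))
(2, 0, R7, (1,))
(3, 0, R2, (0, 2))
(3, 0, R7, (1,))
(5, 0, R1, (0, 2))
(5, 0, R4, (0, 1))
(6, 0, R1, (0, 2))
(6, 0, R7, (1,))
(6, 0, R8, (0, 2))
(7, 0, R2, (0, 1))
(7, 3, R6, (0, 2))

bar 0: v0=F3 v1=F4 v2=A4 downbeat M3
bar 1: v0=D3 v1=F3 v2=D4 downbeat P8
bar 2: v0=E3 v1=B3 v2=E4 downbeat P8
bar 3: v0=D3 v1=F3 v2=A3 downbeat P5
bar 4: v0=B2 v1=D3 v2=B3 downbeat P8
bar 5: v0=A2 v1=D3 v2=A3 downbeat P8
bar 6: v0=E3 v1=C4 v2=E4 downbeat P8
bar 7: v0=F3 v1=F4 v2=A4 downbeat M3
  -> R5 @ bar 0 tick 0 v(0, 2): opens on M3
  -> R2 @ bar 1 tick 0 v(0, 2): F3/A4 M3 -> D3/D4 P8 similar
  -> R1 @ bar 2 tick 0 v(0, 2): D3/D4 P8 -> E3/E4 P8 similar
  -> R2 @ bar 2 tick 0 v(0, 1): D3/F3 m3 -> E3/B3 P5 similar
  -> R7 @ bar 2 tick 0 v(1,): F3->B3 leap 6st
  -> R2 @ bar 3 tick 0 v(0, 2): E3/E4 P8 -> D3/A3 P5 similar
  -> R7 @ bar 3 tick 0 v(1,): B3->F3 leap 6st
  -> R1 @ bar 5 tick 0 v(0, 2): B2/B3 P8 -> A2/A3 P8 similar
  -> R4 @ bar 5 tick 0 v(0, 1): A2/D3 P4 untreated
  -> R1 @ bar 6 tick 0 v(0, 2): A2/A3 P8 -> E3/E4 P8 similar
  -> R7 @ bar 6 tick 0 v(1,): D3->C4 leap 10st
  -> R8 @ bar 6 tick 0 v(0, 2): penult P8 not 3rd/6th
  -> R2 @ bar 7 tick 0 v(0, 1): E3/C4 m6 -> F3/F4 P8 similar
  -> R6 @ bar 7 tick 3 v(0, 2): closes on M3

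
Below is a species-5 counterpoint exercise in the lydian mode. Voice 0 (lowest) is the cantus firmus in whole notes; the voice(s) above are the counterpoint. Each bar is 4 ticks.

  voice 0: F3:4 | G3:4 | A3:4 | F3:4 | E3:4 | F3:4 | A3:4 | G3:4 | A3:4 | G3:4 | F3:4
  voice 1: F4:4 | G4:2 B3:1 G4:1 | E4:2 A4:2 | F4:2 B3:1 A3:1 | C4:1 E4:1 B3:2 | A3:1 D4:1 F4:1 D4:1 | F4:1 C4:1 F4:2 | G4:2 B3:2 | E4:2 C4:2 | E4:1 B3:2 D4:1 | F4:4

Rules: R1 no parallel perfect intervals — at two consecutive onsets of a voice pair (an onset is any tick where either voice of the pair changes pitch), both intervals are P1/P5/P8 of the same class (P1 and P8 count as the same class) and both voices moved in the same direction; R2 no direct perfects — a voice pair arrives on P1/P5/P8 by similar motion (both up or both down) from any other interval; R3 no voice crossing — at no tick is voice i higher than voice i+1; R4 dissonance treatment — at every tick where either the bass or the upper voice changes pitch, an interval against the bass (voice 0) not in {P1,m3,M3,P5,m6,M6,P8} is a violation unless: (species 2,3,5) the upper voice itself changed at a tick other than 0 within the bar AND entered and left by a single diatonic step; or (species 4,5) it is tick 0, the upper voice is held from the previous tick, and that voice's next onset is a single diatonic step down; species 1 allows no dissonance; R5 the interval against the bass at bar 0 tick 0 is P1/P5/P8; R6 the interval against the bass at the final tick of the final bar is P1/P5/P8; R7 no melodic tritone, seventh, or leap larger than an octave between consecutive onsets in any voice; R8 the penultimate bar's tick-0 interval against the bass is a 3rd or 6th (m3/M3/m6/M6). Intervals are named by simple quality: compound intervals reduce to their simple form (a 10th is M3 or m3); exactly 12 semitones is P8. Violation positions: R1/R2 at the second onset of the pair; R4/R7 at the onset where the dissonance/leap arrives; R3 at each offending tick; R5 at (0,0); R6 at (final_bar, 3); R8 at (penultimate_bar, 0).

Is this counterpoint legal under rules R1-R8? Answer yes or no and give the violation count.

bar 0: v0=F3 v1=F4 (P8)
bar 1: v0=G3 v1=G4 (P8)
bar 2: v0=A3 v1=E4 (P5)
bar 3: v0=F3 v1=F4 (P8)
bar 4: v0=E3 v1=C4 (m6)
bar 5: v0=F3 v1=A3 (M3)
bar 6: v0=A3 v1=F4 (m6)
bar 7: v0=G3 v1=G4 (P8)
bar 8: v0=A3 v1=E4 (P5)
bar 9: v0=G3 v1=E4 (M6)
bar 10: v0=F3 v1=F4 (P8)
  R1 @ bar1.0: F3/F4 P8 -> G3/G4 P8 similar
  R1 @ bar3.0: A3/A4 P8 -> F3/F4 P8 similar
  R4 @ bar3.2: F3/B3 TT untreated
  R7 @ bar3.2: F4->B3 leap 6st
  R2 @ bar8.0: G3/B3 M3 -> A3/E4 P5 similar

No (5 violations)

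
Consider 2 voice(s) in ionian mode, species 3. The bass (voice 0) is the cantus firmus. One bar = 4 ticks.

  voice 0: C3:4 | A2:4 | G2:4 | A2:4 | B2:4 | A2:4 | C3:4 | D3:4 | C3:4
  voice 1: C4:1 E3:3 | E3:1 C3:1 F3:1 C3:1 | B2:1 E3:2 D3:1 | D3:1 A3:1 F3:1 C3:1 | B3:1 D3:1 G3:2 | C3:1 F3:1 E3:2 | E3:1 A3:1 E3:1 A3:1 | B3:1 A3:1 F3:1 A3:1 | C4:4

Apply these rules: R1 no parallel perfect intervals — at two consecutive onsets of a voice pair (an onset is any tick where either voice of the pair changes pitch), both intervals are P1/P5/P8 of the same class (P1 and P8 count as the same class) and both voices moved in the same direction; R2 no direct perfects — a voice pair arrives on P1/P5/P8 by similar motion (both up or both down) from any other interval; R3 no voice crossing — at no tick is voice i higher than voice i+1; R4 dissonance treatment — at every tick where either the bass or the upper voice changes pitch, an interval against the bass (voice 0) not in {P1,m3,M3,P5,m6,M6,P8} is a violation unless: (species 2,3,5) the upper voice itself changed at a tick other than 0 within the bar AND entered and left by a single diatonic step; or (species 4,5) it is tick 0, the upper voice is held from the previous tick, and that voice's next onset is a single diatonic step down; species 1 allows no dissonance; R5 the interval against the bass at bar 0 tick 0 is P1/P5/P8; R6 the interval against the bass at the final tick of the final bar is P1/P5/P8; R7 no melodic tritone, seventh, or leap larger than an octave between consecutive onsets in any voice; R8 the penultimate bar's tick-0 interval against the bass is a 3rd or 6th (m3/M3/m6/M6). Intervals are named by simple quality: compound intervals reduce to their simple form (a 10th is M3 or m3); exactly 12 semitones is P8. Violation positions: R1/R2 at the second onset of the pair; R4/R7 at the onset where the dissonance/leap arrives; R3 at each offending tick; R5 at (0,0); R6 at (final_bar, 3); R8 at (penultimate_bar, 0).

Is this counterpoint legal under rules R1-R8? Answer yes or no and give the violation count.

No (3 violations)

bar 0: v0=C3 v1=C4 (P8)
bar 1: v0=A2 v1=E3 (P5)
bar 2: v0=G2 v1=B2 (M3)
bar 3: v0=A2 v1=D3 (P4)
bar 4: v0=B2 v1=B3 (P8)
bar 5: v0=A2 v1=C3 (m3)
bar 6: v0=C3 v1=E3 (M3)
bar 7: v0=D3 v1=B3 (M6)
bar 8: v0=C3 v1=C4 (P8)
  R4 @ bar3.0: A2/D3 P4 untreated
  R2 @ bar4.0: A2/C3 m3 -> B2/B3 P8 similar
  R7 @ bar4.0: C3->B3 leap 11st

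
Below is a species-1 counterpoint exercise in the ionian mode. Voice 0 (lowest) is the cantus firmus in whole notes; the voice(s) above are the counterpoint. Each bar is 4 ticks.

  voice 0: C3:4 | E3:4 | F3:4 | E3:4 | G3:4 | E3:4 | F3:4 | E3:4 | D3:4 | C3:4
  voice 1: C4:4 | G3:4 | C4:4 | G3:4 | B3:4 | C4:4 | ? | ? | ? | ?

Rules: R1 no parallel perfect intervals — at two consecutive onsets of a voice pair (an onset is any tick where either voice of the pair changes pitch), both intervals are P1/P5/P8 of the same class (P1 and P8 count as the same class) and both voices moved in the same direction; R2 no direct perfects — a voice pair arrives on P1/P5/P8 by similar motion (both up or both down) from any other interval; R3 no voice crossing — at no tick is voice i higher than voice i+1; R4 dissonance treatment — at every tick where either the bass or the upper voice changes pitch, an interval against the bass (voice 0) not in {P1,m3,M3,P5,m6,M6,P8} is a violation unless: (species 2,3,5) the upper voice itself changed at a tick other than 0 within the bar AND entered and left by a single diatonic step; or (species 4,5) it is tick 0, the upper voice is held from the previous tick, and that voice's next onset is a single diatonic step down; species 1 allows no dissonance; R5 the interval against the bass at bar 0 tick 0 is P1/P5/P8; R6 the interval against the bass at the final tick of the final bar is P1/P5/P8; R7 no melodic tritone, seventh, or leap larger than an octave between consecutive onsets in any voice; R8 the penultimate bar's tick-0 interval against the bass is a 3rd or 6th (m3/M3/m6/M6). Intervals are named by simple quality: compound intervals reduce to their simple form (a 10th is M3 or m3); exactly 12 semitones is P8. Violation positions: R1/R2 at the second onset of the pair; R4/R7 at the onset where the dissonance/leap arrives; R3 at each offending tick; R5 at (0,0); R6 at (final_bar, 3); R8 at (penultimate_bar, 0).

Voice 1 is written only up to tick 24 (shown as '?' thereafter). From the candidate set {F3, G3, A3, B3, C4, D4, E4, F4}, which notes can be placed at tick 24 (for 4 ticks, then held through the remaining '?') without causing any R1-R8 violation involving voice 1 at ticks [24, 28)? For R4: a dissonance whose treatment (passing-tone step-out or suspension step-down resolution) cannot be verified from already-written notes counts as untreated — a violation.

{A3, C4, D4, F3}

F3: legal
G3: violates R4
A3: legal
B3: violates R4
C4: legal
D4: legal
E4: violates R4
F4: violates R2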